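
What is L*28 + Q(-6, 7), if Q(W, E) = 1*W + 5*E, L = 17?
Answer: 505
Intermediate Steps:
Q(W, E) = W + 5*E
L*28 + Q(-6, 7) = 17*28 + (-6 + 5*7) = 476 + (-6 + 35) = 476 + 29 = 505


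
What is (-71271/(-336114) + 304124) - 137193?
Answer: 6234213045/37346 ≈ 1.6693e+5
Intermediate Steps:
(-71271/(-336114) + 304124) - 137193 = (-71271*(-1/336114) + 304124) - 137193 = (7919/37346 + 304124) - 137193 = 11357822823/37346 - 137193 = 6234213045/37346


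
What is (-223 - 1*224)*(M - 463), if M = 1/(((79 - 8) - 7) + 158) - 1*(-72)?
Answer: 12933349/74 ≈ 1.7478e+5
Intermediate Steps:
M = 15985/222 (M = 1/((71 - 7) + 158) + 72 = 1/(64 + 158) + 72 = 1/222 + 72 = 15985/222 ≈ 72.005)
(-223 - 1*224)*(M - 463) = (-223 - 1*224)*(15985/222 - 463) = (-223 - 224)*(-86801/222) = -447*(-86801/222) = 12933349/74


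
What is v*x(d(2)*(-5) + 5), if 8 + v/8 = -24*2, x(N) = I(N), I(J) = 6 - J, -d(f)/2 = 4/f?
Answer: 8512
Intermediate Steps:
d(f) = -8/f
x(N) = 6 - N
v = -448 (v = -64 + 8*(-24*2) = -64 + 8*(-48) = -64 - 384 = -448)
v*x(d(2)*(-5) + 5) = -448*(6 - (-8/2*(-5) + 5)) = -448*(6 - (-8*1/2*(-5) + 5)) = -448*(6 - (-4*(-5) + 5)) = -448*(6 - (20 + 5)) = -448*(6 - 1*25) = -448*(6 - 25) = -448*(-19) = 8512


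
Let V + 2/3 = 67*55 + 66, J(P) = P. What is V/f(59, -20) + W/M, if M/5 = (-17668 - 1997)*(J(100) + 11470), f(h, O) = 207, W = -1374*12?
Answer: 30916366357/1706430375 ≈ 18.118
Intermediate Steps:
W = -16488
M = -1137620250 (M = 5*((-17668 - 1997)*(100 + 11470)) = 5*(-19665*11570) = 5*(-227524050) = -1137620250)
V = 11251/3 (V = -⅔ + (67*55 + 66) = -⅔ + (3685 + 66) = -⅔ + 3751 = 11251/3 ≈ 3750.3)
V/f(59, -20) + W/M = (11251/3)/207 - 16488/(-1137620250) = (11251/3)*(1/207) - 16488*(-1/1137620250) = 11251/621 + 916/63201125 = 30916366357/1706430375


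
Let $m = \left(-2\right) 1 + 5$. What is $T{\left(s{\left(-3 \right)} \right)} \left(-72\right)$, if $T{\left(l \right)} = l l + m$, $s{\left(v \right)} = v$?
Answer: $-864$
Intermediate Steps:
$m = 3$ ($m = -2 + 5 = 3$)
$T{\left(l \right)} = 3 + l^{2}$ ($T{\left(l \right)} = l l + 3 = l^{2} + 3 = 3 + l^{2}$)
$T{\left(s{\left(-3 \right)} \right)} \left(-72\right) = \left(3 + \left(-3\right)^{2}\right) \left(-72\right) = \left(3 + 9\right) \left(-72\right) = 12 \left(-72\right) = -864$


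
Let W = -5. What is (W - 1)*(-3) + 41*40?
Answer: 1658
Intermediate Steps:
(W - 1)*(-3) + 41*40 = (-5 - 1)*(-3) + 41*40 = -6*(-3) + 1640 = 18 + 1640 = 1658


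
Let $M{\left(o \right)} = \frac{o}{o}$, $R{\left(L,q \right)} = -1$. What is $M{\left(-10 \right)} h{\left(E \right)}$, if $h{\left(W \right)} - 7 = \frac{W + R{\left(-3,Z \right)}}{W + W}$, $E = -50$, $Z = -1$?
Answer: $\frac{751}{100} \approx 7.51$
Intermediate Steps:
$h{\left(W \right)} = 7 + \frac{-1 + W}{2 W}$ ($h{\left(W \right)} = 7 + \frac{W - 1}{W + W} = 7 + \frac{-1 + W}{2 W}$)
$M{\left(o \right)} = 1$
$M{\left(-10 \right)} h{\left(E \right)} = 1 \frac{-1 + 15 \left(-50\right)}{2 \left(-50\right)} = 1 \cdot \frac{1}{2} \left(- \frac{1}{50}\right) \left(-1 - 750\right) = 1 \cdot \frac{1}{2} \left(- \frac{1}{50}\right) \left(-751\right) = 1 \cdot \frac{751}{100} = \frac{751}{100}$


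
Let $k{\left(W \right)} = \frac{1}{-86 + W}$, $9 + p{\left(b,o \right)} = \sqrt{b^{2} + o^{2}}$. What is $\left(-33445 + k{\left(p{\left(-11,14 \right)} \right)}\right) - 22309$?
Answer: $- \frac{485505927}{8708} - \frac{\sqrt{317}}{8708} \approx -55754.0$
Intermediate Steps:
$p{\left(b,o \right)} = -9 + \sqrt{b^{2} + o^{2}}$
$\left(-33445 + k{\left(p{\left(-11,14 \right)} \right)}\right) - 22309 = \left(-33445 + \frac{1}{-86 - \left(9 - \sqrt{\left(-11\right)^{2} + 14^{2}}\right)}\right) - 22309 = \left(-33445 + \frac{1}{-86 - \left(9 - \sqrt{121 + 196}\right)}\right) - 22309 = \left(-33445 + \frac{1}{-86 - \left(9 - \sqrt{317}\right)}\right) - 22309 = \left(-33445 + \frac{1}{-95 + \sqrt{317}}\right) - 22309 = -55754 + \frac{1}{-95 + \sqrt{317}}$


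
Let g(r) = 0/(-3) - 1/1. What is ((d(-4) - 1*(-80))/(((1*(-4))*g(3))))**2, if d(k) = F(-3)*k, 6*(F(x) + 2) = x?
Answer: 2025/4 ≈ 506.25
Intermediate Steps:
g(r) = -1 (g(r) = 0*(-1/3) - 1*1 = 0 - 1 = -1)
F(x) = -2 + x/6
d(k) = -5*k/2 (d(k) = (-2 + (1/6)*(-3))*k = (-2 - 1/2)*k = -5*k/2)
((d(-4) - 1*(-80))/(((1*(-4))*g(3))))**2 = ((-5/2*(-4) - 1*(-80))/(((1*(-4))*(-1))))**2 = ((10 + 80)/((-4*(-1))))**2 = (90/4)**2 = (90*(1/4))**2 = (45/2)**2 = 2025/4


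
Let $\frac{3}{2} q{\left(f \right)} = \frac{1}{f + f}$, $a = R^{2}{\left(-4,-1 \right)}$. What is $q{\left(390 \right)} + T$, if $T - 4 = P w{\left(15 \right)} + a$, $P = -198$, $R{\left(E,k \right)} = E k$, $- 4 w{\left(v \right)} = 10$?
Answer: $\frac{602551}{1170} \approx 515.0$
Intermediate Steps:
$w{\left(v \right)} = - \frac{5}{2}$ ($w{\left(v \right)} = \left(- \frac{1}{4}\right) 10 = - \frac{5}{2}$)
$a = 16$ ($a = \left(\left(-4\right) \left(-1\right)\right)^{2} = 4^{2} = 16$)
$q{\left(f \right)} = \frac{1}{3 f}$ ($q{\left(f \right)} = \frac{2}{3 \left(f + f\right)} = \frac{2}{3 \cdot 2 f} = \frac{2 \frac{1}{2 f}}{3} = \frac{1}{3 f}$)
$T = 515$ ($T = 4 + \left(\left(-198\right) \left(- \frac{5}{2}\right) + 16\right) = 4 + \left(495 + 16\right) = 4 + 511 = 515$)
$q{\left(390 \right)} + T = \frac{1}{3 \cdot 390} + 515 = \frac{1}{3} \cdot \frac{1}{390} + 515 = \frac{1}{1170} + 515 = \frac{602551}{1170}$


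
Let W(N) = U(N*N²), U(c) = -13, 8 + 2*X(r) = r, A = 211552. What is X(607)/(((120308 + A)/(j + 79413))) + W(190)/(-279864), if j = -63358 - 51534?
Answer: -9531472741/297678420 ≈ -32.019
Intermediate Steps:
j = -114892
X(r) = -4 + r/2
W(N) = -13
X(607)/(((120308 + A)/(j + 79413))) + W(190)/(-279864) = (-4 + (½)*607)/(((120308 + 211552)/(-114892 + 79413))) - 13/(-279864) = (-4 + 607/2)/((331860/(-35479))) - 13*(-1/279864) = 599/(2*((331860*(-1/35479)))) + 1/21528 = 599/(2*(-331860/35479)) + 1/21528 = (599/2)*(-35479/331860) + 1/21528 = -21251921/663720 + 1/21528 = -9531472741/297678420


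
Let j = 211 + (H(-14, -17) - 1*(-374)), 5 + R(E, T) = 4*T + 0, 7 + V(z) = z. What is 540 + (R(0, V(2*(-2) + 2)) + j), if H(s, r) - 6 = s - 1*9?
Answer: 1067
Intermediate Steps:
H(s, r) = -3 + s (H(s, r) = 6 + (s - 1*9) = 6 + (s - 9) = 6 + (-9 + s) = -3 + s)
V(z) = -7 + z
R(E, T) = -5 + 4*T (R(E, T) = -5 + (4*T + 0) = -5 + 4*T)
j = 568 (j = 211 + ((-3 - 14) - 1*(-374)) = 211 + (-17 + 374) = 211 + 357 = 568)
540 + (R(0, V(2*(-2) + 2)) + j) = 540 + ((-5 + 4*(-7 + (2*(-2) + 2))) + 568) = 540 + ((-5 + 4*(-7 + (-4 + 2))) + 568) = 540 + ((-5 + 4*(-7 - 2)) + 568) = 540 + ((-5 + 4*(-9)) + 568) = 540 + ((-5 - 36) + 568) = 540 + (-41 + 568) = 540 + 527 = 1067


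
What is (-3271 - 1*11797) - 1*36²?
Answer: -16364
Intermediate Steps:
(-3271 - 1*11797) - 1*36² = (-3271 - 11797) - 1*1296 = -15068 - 1296 = -16364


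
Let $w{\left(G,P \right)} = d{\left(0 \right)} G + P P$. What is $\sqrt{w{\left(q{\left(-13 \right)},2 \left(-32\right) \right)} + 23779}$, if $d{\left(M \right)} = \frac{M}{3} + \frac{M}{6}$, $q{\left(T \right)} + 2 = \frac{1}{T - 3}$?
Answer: $5 \sqrt{1115} \approx 166.96$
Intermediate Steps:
$q{\left(T \right)} = -2 + \frac{1}{-3 + T}$ ($q{\left(T \right)} = -2 + \frac{1}{T - 3} = -2 + \frac{1}{-3 + T}$)
$d{\left(M \right)} = \frac{M}{2}$ ($d{\left(M \right)} = M \frac{1}{3} + M \frac{1}{6} = \frac{M}{3} + \frac{M}{6} = \frac{M}{2}$)
$w{\left(G,P \right)} = P^{2}$ ($w{\left(G,P \right)} = \frac{1}{2} \cdot 0 G + P P = 0 G + P^{2} = 0 + P^{2} = P^{2}$)
$\sqrt{w{\left(q{\left(-13 \right)},2 \left(-32\right) \right)} + 23779} = \sqrt{\left(2 \left(-32\right)\right)^{2} + 23779} = \sqrt{\left(-64\right)^{2} + 23779} = \sqrt{4096 + 23779} = \sqrt{27875} = 5 \sqrt{1115}$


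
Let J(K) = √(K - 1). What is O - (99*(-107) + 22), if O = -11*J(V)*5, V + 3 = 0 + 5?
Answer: 10516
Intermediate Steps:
V = 2 (V = -3 + (0 + 5) = -3 + 5 = 2)
J(K) = √(-1 + K)
O = -55 (O = -11*√(-1 + 2)*5 = -11*√1*5 = -11*1*5 = -11*5 = -55)
O - (99*(-107) + 22) = -55 - (99*(-107) + 22) = -55 - (-10593 + 22) = -55 - 1*(-10571) = -55 + 10571 = 10516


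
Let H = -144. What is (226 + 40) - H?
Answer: 410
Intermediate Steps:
(226 + 40) - H = (226 + 40) - 1*(-144) = 266 + 144 = 410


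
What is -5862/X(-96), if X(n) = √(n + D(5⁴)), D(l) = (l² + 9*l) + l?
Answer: -5862*√396779/396779 ≈ -9.3062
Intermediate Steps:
D(l) = l² + 10*l
X(n) = √(396875 + n) (X(n) = √(n + 5⁴*(10 + 5⁴)) = √(n + 625*(10 + 625)) = √(n + 625*635) = √(n + 396875) = √(396875 + n))
-5862/X(-96) = -5862/√(396875 - 96) = -5862*√396779/396779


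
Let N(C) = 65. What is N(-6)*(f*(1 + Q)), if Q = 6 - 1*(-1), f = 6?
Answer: 3120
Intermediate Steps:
Q = 7 (Q = 6 + 1 = 7)
N(-6)*(f*(1 + Q)) = 65*(6*(1 + 7)) = 65*(6*8) = 65*48 = 3120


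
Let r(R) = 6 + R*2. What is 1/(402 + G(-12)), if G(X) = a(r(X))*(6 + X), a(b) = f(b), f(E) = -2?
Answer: 1/414 ≈ 0.0024155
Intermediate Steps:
r(R) = 6 + 2*R
a(b) = -2
G(X) = -12 - 2*X (G(X) = -2*(6 + X) = -12 - 2*X)
1/(402 + G(-12)) = 1/(402 + (-12 - 2*(-12))) = 1/(402 + (-12 + 24)) = 1/(402 + 12) = 1/414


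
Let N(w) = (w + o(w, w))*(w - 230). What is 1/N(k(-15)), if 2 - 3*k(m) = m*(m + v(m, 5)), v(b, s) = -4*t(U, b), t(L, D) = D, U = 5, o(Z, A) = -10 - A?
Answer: 3/130 ≈ 0.023077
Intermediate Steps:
v(b, s) = -4*b
k(m) = ⅔ + m² (k(m) = ⅔ - m*(m - 4*m)/3 = ⅔ - m*(-3*m)/3 = ⅔ - (-1)*m² = ⅔ + m²)
N(w) = 2300 - 10*w (N(w) = (w + (-10 - w))*(w - 230) = -10*(-230 + w) = 2300 - 10*w)
1/N(k(-15)) = 1/(2300 - 10*(⅔ + (-15)²)) = 1/(2300 - 10*(⅔ + 225)) = 1/(2300 - 10*677/3) = 1/(2300 - 6770/3) = 1/(130/3) = 3/130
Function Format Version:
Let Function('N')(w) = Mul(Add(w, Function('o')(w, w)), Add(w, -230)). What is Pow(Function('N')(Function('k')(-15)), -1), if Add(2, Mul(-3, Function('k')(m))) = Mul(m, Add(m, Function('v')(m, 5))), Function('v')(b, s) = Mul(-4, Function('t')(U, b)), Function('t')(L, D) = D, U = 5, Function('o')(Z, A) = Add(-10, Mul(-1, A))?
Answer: Rational(3, 130) ≈ 0.023077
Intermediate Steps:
Function('v')(b, s) = Mul(-4, b)
Function('k')(m) = Add(Rational(2, 3), Pow(m, 2)) (Function('k')(m) = Add(Rational(2, 3), Mul(Rational(-1, 3), Mul(m, Add(m, Mul(-4, m))))) = Add(Rational(2, 3), Mul(Rational(-1, 3), Mul(m, Mul(-3, m)))) = Add(Rational(2, 3), Mul(Rational(-1, 3), Mul(-3, Pow(m, 2)))) = Add(Rational(2, 3), Pow(m, 2)))
Function('N')(w) = Add(2300, Mul(-10, w)) (Function('N')(w) = Mul(Add(w, Add(-10, Mul(-1, w))), Add(w, -230)) = Mul(-10, Add(-230, w)) = Add(2300, Mul(-10, w)))
Pow(Function('N')(Function('k')(-15)), -1) = Pow(Add(2300, Mul(-10, Add(Rational(2, 3), Pow(-15, 2)))), -1) = Pow(Add(2300, Mul(-10, Add(Rational(2, 3), 225))), -1) = Pow(Add(2300, Mul(-10, Rational(677, 3))), -1) = Pow(Add(2300, Rational(-6770, 3)), -1) = Pow(Rational(130, 3), -1) = Rational(3, 130)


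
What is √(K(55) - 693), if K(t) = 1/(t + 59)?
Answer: I*√9006114/114 ≈ 26.325*I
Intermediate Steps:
K(t) = 1/(59 + t)
√(K(55) - 693) = √(1/(59 + 55) - 693) = √(1/114 - 693) = √(-79001/114) = I*√9006114/114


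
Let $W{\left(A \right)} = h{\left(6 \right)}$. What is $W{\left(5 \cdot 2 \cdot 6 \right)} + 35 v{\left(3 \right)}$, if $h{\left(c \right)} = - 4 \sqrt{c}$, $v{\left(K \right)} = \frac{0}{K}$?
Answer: $- 4 \sqrt{6} \approx -9.798$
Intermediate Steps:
$v{\left(K \right)} = 0$
$W{\left(A \right)} = - 4 \sqrt{6}$
$W{\left(5 \cdot 2 \cdot 6 \right)} + 35 v{\left(3 \right)} = - 4 \sqrt{6} + 35 \cdot 0 = - 4 \sqrt{6} + 0 = - 4 \sqrt{6}$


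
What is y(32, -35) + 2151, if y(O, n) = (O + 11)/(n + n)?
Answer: 150527/70 ≈ 2150.4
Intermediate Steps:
y(O, n) = (11 + O)/(2*n) (y(O, n) = (11 + O)/((2*n)) = (11 + O)*(1/(2*n)) = (11 + O)/(2*n))
y(32, -35) + 2151 = (½)*(11 + 32)/(-35) + 2151 = (½)*(-1/35)*43 + 2151 = -43/70 + 2151 = 150527/70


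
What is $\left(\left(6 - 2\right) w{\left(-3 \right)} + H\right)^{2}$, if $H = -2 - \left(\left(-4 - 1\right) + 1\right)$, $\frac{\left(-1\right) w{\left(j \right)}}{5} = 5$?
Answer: $9604$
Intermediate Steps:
$w{\left(j \right)} = -25$ ($w{\left(j \right)} = \left(-5\right) 5 = -25$)
$H = 2$ ($H = -2 - \left(-5 + 1\right) = -2 - -4 = -2 + 4 = 2$)
$\left(\left(6 - 2\right) w{\left(-3 \right)} + H\right)^{2} = \left(\left(6 - 2\right) \left(-25\right) + 2\right)^{2} = \left(4 \left(-25\right) + 2\right)^{2} = \left(-100 + 2\right)^{2} = \left(-98\right)^{2} = 9604$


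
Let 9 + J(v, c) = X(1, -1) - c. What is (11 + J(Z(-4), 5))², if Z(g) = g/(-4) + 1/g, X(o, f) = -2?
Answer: 25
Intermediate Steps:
Z(g) = 1/g - g/4 (Z(g) = g*(-¼) + 1/g = -g/4 + 1/g = 1/g - g/4)
J(v, c) = -11 - c (J(v, c) = -9 + (-2 - c) = -11 - c)
(11 + J(Z(-4), 5))² = (11 + (-11 - 1*5))² = (11 + (-11 - 5))² = (11 - 16)² = (-5)² = 25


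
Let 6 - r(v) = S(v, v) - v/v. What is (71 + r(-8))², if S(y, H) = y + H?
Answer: 8836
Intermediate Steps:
S(y, H) = H + y
r(v) = 7 - 2*v (r(v) = 6 - ((v + v) - v/v) = 6 - (2*v - 1*1) = 6 - (2*v - 1) = 6 - (-1 + 2*v) = 6 + (1 - 2*v) = 7 - 2*v)
(71 + r(-8))² = (71 + (7 - 2*(-8)))² = (71 + (7 + 16))² = (71 + 23)² = 94² = 8836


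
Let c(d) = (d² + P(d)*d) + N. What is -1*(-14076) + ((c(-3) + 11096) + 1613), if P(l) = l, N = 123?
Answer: 26926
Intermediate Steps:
c(d) = 123 + 2*d² (c(d) = (d² + d*d) + 123 = (d² + d²) + 123 = 2*d² + 123 = 123 + 2*d²)
-1*(-14076) + ((c(-3) + 11096) + 1613) = -1*(-14076) + (((123 + 2*(-3)²) + 11096) + 1613) = 14076 + (((123 + 2*9) + 11096) + 1613) = 14076 + (((123 + 18) + 11096) + 1613) = 14076 + ((141 + 11096) + 1613) = 14076 + (11237 + 1613) = 14076 + 12850 = 26926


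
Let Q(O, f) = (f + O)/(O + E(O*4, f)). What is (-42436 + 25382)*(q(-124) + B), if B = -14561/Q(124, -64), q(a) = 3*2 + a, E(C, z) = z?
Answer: 250335666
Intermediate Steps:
q(a) = 6 + a
Q(O, f) = 1 (Q(O, f) = (f + O)/(O + f) = (O + f)/(O + f) = 1)
B = -14561 (B = -14561/1 = -14561*1 = -14561)
(-42436 + 25382)*(q(-124) + B) = (-42436 + 25382)*((6 - 124) - 14561) = -17054*(-118 - 14561) = -17054*(-14679) = 250335666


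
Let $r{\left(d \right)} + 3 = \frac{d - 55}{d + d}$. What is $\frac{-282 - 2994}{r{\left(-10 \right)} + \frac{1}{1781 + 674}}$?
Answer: $- \frac{32170320}{2459} \approx -13083.0$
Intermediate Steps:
$r{\left(d \right)} = -3 + \frac{-55 + d}{2 d}$ ($r{\left(d \right)} = -3 + \frac{d - 55}{d + d} = -3 + \frac{-55 + d}{2 d}$)
$\frac{-282 - 2994}{r{\left(-10 \right)} + \frac{1}{1781 + 674}} = \frac{-282 - 2994}{\frac{5 \left(-11 - -10\right)}{2 \left(-10\right)} + \frac{1}{1781 + 674}} = - \frac{3276}{\frac{5}{2} \left(- \frac{1}{10}\right) \left(-11 + 10\right) + \frac{1}{2455}} = - \frac{3276}{\frac{5}{2} \left(- \frac{1}{10}\right) \left(-1\right) + \frac{1}{2455}} = - \frac{3276}{\frac{1}{4} + \frac{1}{2455}} = - \frac{3276}{\frac{2459}{9820}} = \left(-3276\right) \frac{9820}{2459} = - \frac{32170320}{2459}$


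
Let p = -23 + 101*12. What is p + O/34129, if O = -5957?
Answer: 40573424/34129 ≈ 1188.8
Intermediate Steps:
p = 1189 (p = -23 + 1212 = 1189)
p + O/34129 = 1189 - 5957/34129 = 40573424/34129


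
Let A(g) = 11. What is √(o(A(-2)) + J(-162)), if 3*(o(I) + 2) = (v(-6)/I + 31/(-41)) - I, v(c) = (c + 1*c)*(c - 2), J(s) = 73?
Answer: √128125041/1353 ≈ 8.3660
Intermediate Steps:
v(c) = 2*c*(-2 + c) (v(c) = (c + c)*(-2 + c) = (2*c)*(-2 + c) = 2*c*(-2 + c))
o(I) = -277/123 + 32/I - I/3 (o(I) = -2 + (((2*(-6)*(-2 - 6))/I + 31/(-41)) - I)/3 = -2 + (((2*(-6)*(-8))/I + 31*(-1/41)) - I)/3 = -2 + ((96/I - 31/41) - I)/3 = -2 + ((-31/41 + 96/I) - I)/3 = -2 + (-31/41 - I + 96/I)/3 = -2 + (-31/123 + 32/I - I/3) = -277/123 + 32/I - I/3)
√(o(A(-2)) + J(-162)) = √((-277/123 + 32/11 - ⅓*11) + 73) = √((-277/123 + 32*(1/11) - 11/3) + 73) = √((-277/123 + 32/11 - 11/3) + 73) = √(-4072/1353 + 73) = √(94697/1353) = √128125041/1353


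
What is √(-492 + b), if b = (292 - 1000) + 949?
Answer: I*√251 ≈ 15.843*I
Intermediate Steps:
b = 241 (b = -708 + 949 = 241)
√(-492 + b) = √(-492 + 241) = √(-251) = I*√251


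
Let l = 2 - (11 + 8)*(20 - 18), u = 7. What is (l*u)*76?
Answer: -19152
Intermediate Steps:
l = -36 (l = 2 - 19*2 = 2 - 1*38 = 2 - 38 = -36)
(l*u)*76 = -36*7*76 = -252*76 = -19152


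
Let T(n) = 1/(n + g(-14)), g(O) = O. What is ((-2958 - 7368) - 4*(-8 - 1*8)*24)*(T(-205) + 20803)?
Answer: -13348658080/73 ≈ -1.8286e+8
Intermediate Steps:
T(n) = 1/(-14 + n) (T(n) = 1/(n - 14) = 1/(-14 + n))
((-2958 - 7368) - 4*(-8 - 1*8)*24)*(T(-205) + 20803) = ((-2958 - 7368) - 4*(-8 - 1*8)*24)*(1/(-14 - 205) + 20803) = (-10326 - 4*(-8 - 8)*24)*(1/(-219) + 20803) = (-10326 - 4*(-16)*24)*(-1/219 + 20803) = (-10326 + 64*24)*(4555856/219) = (-10326 + 1536)*(4555856/219) = -8790*4555856/219 = -13348658080/73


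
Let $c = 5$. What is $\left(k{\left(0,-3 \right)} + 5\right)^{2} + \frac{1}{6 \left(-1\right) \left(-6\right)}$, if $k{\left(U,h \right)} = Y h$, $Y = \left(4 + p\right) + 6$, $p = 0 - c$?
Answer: $\frac{3601}{36} \approx 100.03$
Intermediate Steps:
$p = -5$ ($p = 0 - 5 = -5$)
$Y = 5$ ($Y = \left(4 - 5\right) + 6 = -1 + 6 = 5$)
$k{\left(U,h \right)} = 5 h$
$\left(k{\left(0,-3 \right)} + 5\right)^{2} + \frac{1}{6 \left(-1\right) \left(-6\right)} = \left(5 \left(-3\right) + 5\right)^{2} + \frac{1}{6 \left(-1\right) \left(-6\right)} = \left(-15 + 5\right)^{2} + \frac{1}{\left(-6\right) \left(-6\right)} = \left(-10\right)^{2} + \frac{1}{36} = 100 + \frac{1}{36} = \frac{3601}{36}$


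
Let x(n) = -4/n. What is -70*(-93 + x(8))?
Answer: 6545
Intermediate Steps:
-70*(-93 + x(8)) = -70*(-93 - 4/8) = -70*(-93 - 4*⅛) = -70*(-93 - ½) = -70*(-187/2) = 6545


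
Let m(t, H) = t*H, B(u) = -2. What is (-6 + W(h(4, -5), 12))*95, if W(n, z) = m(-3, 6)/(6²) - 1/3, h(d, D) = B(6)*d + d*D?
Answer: -3895/6 ≈ -649.17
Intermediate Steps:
m(t, H) = H*t
h(d, D) = -2*d + D*d (h(d, D) = -2*d + d*D = -2*d + D*d)
W(n, z) = -⅚ (W(n, z) = (6*(-3))/(6²) - 1/3 = -18/36 - 1*⅓ = -18*1/36 - ⅓ = -½ - ⅓ = -⅚)
(-6 + W(h(4, -5), 12))*95 = (-6 - ⅚)*95 = -41/6*95 = -3895/6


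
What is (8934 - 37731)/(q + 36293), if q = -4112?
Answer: -9599/10727 ≈ -0.89485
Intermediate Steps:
(8934 - 37731)/(q + 36293) = (8934 - 37731)/(-4112 + 36293) = -28797/32181 = -28797*1/32181 = -9599/10727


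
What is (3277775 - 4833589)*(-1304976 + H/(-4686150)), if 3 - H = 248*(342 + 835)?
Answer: 679592111786618407/334725 ≈ 2.0303e+12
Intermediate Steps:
H = -291893 (H = 3 - 248*(342 + 835) = 3 - 248*1177 = 3 - 1*291896 = 3 - 291896 = -291893)
(3277775 - 4833589)*(-1304976 + H/(-4686150)) = (3277775 - 4833589)*(-1304976 - 291893/(-4686150)) = -1555814*(-1304976 - 291893*(-1/4686150)) = -1555814*(-1304976 + 41699/669450) = -1555814*(-873616141501/669450) = 679592111786618407/334725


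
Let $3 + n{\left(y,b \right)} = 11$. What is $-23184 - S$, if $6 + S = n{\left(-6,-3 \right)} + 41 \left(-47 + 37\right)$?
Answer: $-22776$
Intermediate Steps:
$n{\left(y,b \right)} = 8$ ($n{\left(y,b \right)} = -3 + 11 = 8$)
$S = -408$ ($S = -6 + \left(8 + 41 \left(-47 + 37\right)\right) = -6 + \left(8 + 41 \left(-10\right)\right) = -6 + \left(8 - 410\right) = -6 - 402 = -408$)
$-23184 - S = -23184 - -408 = -23184 + 408 = -22776$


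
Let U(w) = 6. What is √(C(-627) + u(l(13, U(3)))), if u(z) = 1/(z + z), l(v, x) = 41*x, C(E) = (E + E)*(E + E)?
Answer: √95162378379/246 ≈ 1254.0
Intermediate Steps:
C(E) = 4*E² (C(E) = (2*E)*(2*E) = 4*E²)
u(z) = 1/(2*z)
√(C(-627) + u(l(13, U(3)))) = √(4*(-627)² + 1/(2*((41*6)))) = √(4*393129 + (½)/246) = √(1572516 + (½)*(1/246)) = √(1572516 + 1/492) = √(773677873/492) = √95162378379/246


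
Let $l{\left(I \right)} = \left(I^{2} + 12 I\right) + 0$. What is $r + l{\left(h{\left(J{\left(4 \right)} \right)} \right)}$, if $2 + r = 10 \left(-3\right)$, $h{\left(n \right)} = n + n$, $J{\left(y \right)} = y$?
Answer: $128$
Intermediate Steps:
$h{\left(n \right)} = 2 n$
$l{\left(I \right)} = I^{2} + 12 I$
$r = -32$ ($r = -2 + 10 \left(-3\right) = -2 - 30 = -32$)
$r + l{\left(h{\left(J{\left(4 \right)} \right)} \right)} = -32 + 2 \cdot 4 \left(12 + 2 \cdot 4\right) = -32 + 8 \left(12 + 8\right) = -32 + 8 \cdot 20 = -32 + 160 = 128$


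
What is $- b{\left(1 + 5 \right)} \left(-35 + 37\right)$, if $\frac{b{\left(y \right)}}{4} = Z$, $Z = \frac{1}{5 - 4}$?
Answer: $-8$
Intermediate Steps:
$Z = 1$ ($Z = 1^{-1} = 1$)
$b{\left(y \right)} = 4$ ($b{\left(y \right)} = 4 \cdot 1 = 4$)
$- b{\left(1 + 5 \right)} \left(-35 + 37\right) = \left(-1\right) 4 \left(-35 + 37\right) = \left(-4\right) 2 = -8$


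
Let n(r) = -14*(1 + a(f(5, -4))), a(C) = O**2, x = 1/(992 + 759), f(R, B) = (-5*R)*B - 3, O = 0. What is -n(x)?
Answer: 14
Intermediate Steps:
f(R, B) = -3 - 5*B*R (f(R, B) = -5*B*R - 3 = -3 - 5*B*R)
x = 1/1751 ≈ 0.00057110
a(C) = 0 (a(C) = 0**2 = 0)
n(r) = -14 (n(r) = -14*(1 + 0) = -14*1 = -14)
-n(x) = -1*(-14) = 14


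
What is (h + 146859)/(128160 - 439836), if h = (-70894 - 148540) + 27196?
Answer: 45379/311676 ≈ 0.14560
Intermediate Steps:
h = -192238 (h = -219434 + 27196 = -192238)
(h + 146859)/(128160 - 439836) = (-192238 + 146859)/(128160 - 439836) = -45379/(-311676) = -45379*(-1/311676) = 45379/311676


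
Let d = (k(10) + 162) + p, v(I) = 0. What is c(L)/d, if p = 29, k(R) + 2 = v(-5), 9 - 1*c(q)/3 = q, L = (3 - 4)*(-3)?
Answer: 2/21 ≈ 0.095238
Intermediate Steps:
L = 3 (L = -1*(-3) = 3)
c(q) = 27 - 3*q
k(R) = -2 (k(R) = -2 + 0 = -2)
d = 189 (d = (-2 + 162) + 29 = 160 + 29 = 189)
c(L)/d = (27 - 3*3)/189 = (27 - 9)*(1/189) = 18*(1/189) = 2/21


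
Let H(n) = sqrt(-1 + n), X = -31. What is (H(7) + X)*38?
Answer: -1178 + 38*sqrt(6) ≈ -1084.9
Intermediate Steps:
(H(7) + X)*38 = (sqrt(-1 + 7) - 31)*38 = (sqrt(6) - 31)*38 = (-31 + sqrt(6))*38 = -1178 + 38*sqrt(6)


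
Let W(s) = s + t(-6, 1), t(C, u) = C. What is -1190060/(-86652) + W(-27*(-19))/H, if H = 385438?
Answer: 114684569711/8349743394 ≈ 13.735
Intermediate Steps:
W(s) = -6 + s (W(s) = s - 6 = -6 + s)
-1190060/(-86652) + W(-27*(-19))/H = -1190060/(-86652) + (-6 - 27*(-19))/385438 = -1190060*(-1/86652) + (-6 + 513)*(1/385438) = 297515/21663 + 507*(1/385438) = 297515/21663 + 507/385438 = 114684569711/8349743394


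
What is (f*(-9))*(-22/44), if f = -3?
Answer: -27/2 ≈ -13.500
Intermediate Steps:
(f*(-9))*(-22/44) = (-3*(-9))*(-22/44) = 27*(-22*1/44) = 27*(-½) = -27/2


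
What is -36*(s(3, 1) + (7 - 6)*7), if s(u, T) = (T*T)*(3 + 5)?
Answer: -540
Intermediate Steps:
s(u, T) = 8*T**2 (s(u, T) = T**2*8 = 8*T**2)
-36*(s(3, 1) + (7 - 6)*7) = -36*(8*1**2 + (7 - 6)*7) = -36*(8*1 + 1*7) = -36*(8 + 7) = -36*15 = -540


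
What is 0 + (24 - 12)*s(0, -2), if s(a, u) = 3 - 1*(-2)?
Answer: 60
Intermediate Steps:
s(a, u) = 5 (s(a, u) = 3 + 2 = 5)
0 + (24 - 12)*s(0, -2) = 0 + (24 - 12)*5 = 0 + 12*5 = 0 + 60 = 60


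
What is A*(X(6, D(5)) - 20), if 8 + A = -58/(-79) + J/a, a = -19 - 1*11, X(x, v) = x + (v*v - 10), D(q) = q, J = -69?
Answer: -3923/790 ≈ -4.9658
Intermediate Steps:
X(x, v) = -10 + x + v² (X(x, v) = x + (v² - 10) = x + (-10 + v²) = -10 + x + v²)
a = -30 (a = -19 - 11 = -30)
A = -3923/790 (A = -8 + (-58/(-79) - 69/(-30)) = -8 + (-58*(-1/79) - 69*(-1/30)) = -8 + (58/79 + 23/10) = -8 + 2397/790 = -3923/790 ≈ -4.9658)
A*(X(6, D(5)) - 20) = -3923*((-10 + 6 + 5²) - 20)/790 = -3923*((-10 + 6 + 25) - 20)/790 = -3923*(21 - 20)/790 = -3923/790*1 = -3923/790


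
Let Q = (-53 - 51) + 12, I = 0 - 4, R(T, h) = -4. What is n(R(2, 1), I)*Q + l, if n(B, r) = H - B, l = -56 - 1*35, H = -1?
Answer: -367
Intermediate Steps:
I = -4
l = -91 (l = -56 - 35 = -91)
n(B, r) = -1 - B
Q = -92 (Q = -104 + 12 = -92)
n(R(2, 1), I)*Q + l = (-1 - 1*(-4))*(-92) - 91 = (-1 + 4)*(-92) - 91 = 3*(-92) - 91 = -276 - 91 = -367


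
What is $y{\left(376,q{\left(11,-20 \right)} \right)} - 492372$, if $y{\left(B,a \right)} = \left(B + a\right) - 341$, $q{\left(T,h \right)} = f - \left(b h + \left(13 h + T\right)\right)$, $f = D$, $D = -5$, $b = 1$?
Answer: $-492073$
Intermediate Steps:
$f = -5$
$q{\left(T,h \right)} = -5 - T - 14 h$ ($q{\left(T,h \right)} = -5 - \left(1 h + \left(13 h + T\right)\right) = -5 - \left(h + \left(T + 13 h\right)\right) = -5 - \left(T + 14 h\right) = -5 - T - 14 h$)
$y{\left(B,a \right)} = -341 + B + a$
$y{\left(376,q{\left(11,-20 \right)} \right)} - 492372 = \left(-341 + 376 - -264\right) - 492372 = \left(-341 + 376 + 264\right) - 492372 = 299 - 492372 = -492073$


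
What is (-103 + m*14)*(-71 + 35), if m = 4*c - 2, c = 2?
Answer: 684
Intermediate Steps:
m = 6 (m = 4*2 - 2 = 8 - 2 = 6)
(-103 + m*14)*(-71 + 35) = (-103 + 6*14)*(-71 + 35) = (-103 + 84)*(-36) = -19*(-36) = 684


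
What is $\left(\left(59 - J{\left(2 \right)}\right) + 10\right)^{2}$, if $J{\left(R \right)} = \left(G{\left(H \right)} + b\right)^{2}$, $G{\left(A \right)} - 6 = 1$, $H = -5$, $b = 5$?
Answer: $5625$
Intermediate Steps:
$G{\left(A \right)} = 7$ ($G{\left(A \right)} = 6 + 1 = 7$)
$J{\left(R \right)} = 144$ ($J{\left(R \right)} = \left(7 + 5\right)^{2} = 12^{2} = 144$)
$\left(\left(59 - J{\left(2 \right)}\right) + 10\right)^{2} = \left(\left(59 - 144\right) + 10\right)^{2} = \left(-85 + 10\right)^{2} = \left(-75\right)^{2} = 5625$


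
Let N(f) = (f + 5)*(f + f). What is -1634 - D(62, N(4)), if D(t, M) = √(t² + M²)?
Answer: -1634 - 2*√2257 ≈ -1729.0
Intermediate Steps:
N(f) = 2*f*(5 + f) (N(f) = (5 + f)*(2*f) = 2*f*(5 + f))
D(t, M) = √(M² + t²)
-1634 - D(62, N(4)) = -1634 - √((2*4*(5 + 4))² + 62²) = -1634 - √((2*4*9)² + 3844) = -1634 - √(72² + 3844) = -1634 - √(5184 + 3844) = -1634 - √9028 = -1634 - 2*√2257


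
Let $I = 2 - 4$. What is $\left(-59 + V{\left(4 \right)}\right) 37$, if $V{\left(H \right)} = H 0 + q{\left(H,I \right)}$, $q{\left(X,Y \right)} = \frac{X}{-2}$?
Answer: $-2257$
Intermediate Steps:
$I = -2$
$q{\left(X,Y \right)} = - \frac{X}{2}$ ($q{\left(X,Y \right)} = X \left(- \frac{1}{2}\right) = - \frac{X}{2}$)
$V{\left(H \right)} = - \frac{H}{2}$ ($V{\left(H \right)} = H 0 - \frac{H}{2} = 0 - \frac{H}{2} = - \frac{H}{2}$)
$\left(-59 + V{\left(4 \right)}\right) 37 = \left(-59 - 2\right) 37 = \left(-61\right) 37 = -2257$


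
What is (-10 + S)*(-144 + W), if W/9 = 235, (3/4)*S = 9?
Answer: 3942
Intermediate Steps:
S = 12 (S = (4/3)*9 = 12)
W = 2115 (W = 9*235 = 2115)
(-10 + S)*(-144 + W) = (-10 + 12)*(-144 + 2115) = 2*1971 = 3942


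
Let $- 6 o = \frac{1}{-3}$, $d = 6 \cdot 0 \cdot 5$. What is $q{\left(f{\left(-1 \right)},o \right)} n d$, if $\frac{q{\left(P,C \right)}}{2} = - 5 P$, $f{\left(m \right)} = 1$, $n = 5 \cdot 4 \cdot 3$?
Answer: $0$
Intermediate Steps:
$n = 60$ ($n = 5 \cdot 12 = 60$)
$d = 0$ ($d = 0 \cdot 5 = 0$)
$o = \frac{1}{18}$ ($o = - \frac{1}{6 \left(-3\right)} = \left(- \frac{1}{6}\right) \left(- \frac{1}{3}\right) = \frac{1}{18} \approx 0.055556$)
$q{\left(P,C \right)} = - 10 P$ ($q{\left(P,C \right)} = 2 \left(- 5 P\right) = - 10 P$)
$q{\left(f{\left(-1 \right)},o \right)} n d = \left(-10\right) 1 \cdot 60 \cdot 0 = \left(-10\right) 60 \cdot 0 = \left(-600\right) 0 = 0$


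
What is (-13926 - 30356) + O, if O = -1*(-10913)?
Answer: -33369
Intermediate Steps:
O = 10913
(-13926 - 30356) + O = (-13926 - 30356) + 10913 = -44282 + 10913 = -33369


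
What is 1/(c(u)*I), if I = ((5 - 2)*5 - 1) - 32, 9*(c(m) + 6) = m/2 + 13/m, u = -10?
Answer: 5/603 ≈ 0.0082919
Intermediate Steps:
c(m) = -6 + m/18 + 13/(9*m) (c(m) = -6 + (m/2 + 13/m)/9 = -6 + (m/18 + 13/(9*m)) = -6 + m/18 + 13/(9*m))
I = -18 (I = (3*5 - 1) - 32 = (15 - 1) - 32 = 14 - 32 = -18)
1/(c(u)*I) = 1/(((1/18)*(26 - 10*(-108 - 10))/(-10))*(-18)) = 1/(((1/18)*(-1/10)*(26 - 10*(-118)))*(-18)) = 1/(((1/18)*(-1/10)*(26 + 1180))*(-18)) = 1/(((1/18)*(-1/10)*1206)*(-18)) = 1/(-67/10*(-18)) = 1/(603/5) = 5/603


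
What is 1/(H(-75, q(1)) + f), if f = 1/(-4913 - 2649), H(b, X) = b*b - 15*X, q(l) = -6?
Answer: 7562/43216829 ≈ 0.00017498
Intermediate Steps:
H(b, X) = b**2 - 15*X
f = -1/7562 (f = 1/(-7562) = -1/7562 ≈ -0.00013224)
1/(H(-75, q(1)) + f) = 1/(((-75)**2 - 15*(-6)) - 1/7562) = 1/((5625 + 90) - 1/7562) = 1/(5715 - 1/7562) = 1/(43216829/7562) = 7562/43216829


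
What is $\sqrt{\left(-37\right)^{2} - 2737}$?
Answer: $6 i \sqrt{38} \approx 36.987 i$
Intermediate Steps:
$\sqrt{\left(-37\right)^{2} - 2737} = \sqrt{1369 - 2737} = \sqrt{-1368} = 6 i \sqrt{38}$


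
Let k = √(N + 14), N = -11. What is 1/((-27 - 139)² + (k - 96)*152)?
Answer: 3241/41998996 - 19*√3/20999498 ≈ 7.5601e-5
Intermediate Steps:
k = √3 (k = √(-11 + 14) = √3 ≈ 1.7320)
1/((-27 - 139)² + (k - 96)*152) = 1/((-27 - 139)² + (√3 - 96)*152) = 1/((-166)² + (-96 + √3)*152) = 1/(27556 + (-14592 + 152*√3)) = 1/(12964 + 152*√3)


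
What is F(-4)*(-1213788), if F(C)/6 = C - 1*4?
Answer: 58261824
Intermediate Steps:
F(C) = -24 + 6*C (F(C) = 6*(C - 1*4) = 6*(C - 4) = 6*(-4 + C) = -24 + 6*C)
F(-4)*(-1213788) = (-24 + 6*(-4))*(-1213788) = (-24 - 24)*(-1213788) = -48*(-1213788) = 58261824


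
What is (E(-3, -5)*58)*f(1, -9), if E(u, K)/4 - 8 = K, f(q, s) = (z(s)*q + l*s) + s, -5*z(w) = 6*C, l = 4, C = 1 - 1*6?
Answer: -27144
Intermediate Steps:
C = -5 (C = 1 - 6 = -5)
z(w) = 6 (z(w) = -6*(-5)/5 = -⅕*(-30) = 6)
f(q, s) = 5*s + 6*q (f(q, s) = (6*q + 4*s) + s = (4*s + 6*q) + s = 5*s + 6*q)
E(u, K) = 32 + 4*K
(E(-3, -5)*58)*f(1, -9) = ((32 + 4*(-5))*58)*(5*(-9) + 6*1) = ((32 - 20)*58)*(-45 + 6) = (12*58)*(-39) = 696*(-39) = -27144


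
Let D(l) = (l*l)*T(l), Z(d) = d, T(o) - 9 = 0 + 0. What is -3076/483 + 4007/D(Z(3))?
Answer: 562075/13041 ≈ 43.101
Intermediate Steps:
T(o) = 9 (T(o) = 9 + (0 + 0) = 9 + 0 = 9)
D(l) = 9*l² (D(l) = (l*l)*9 = l²*9 = 9*l²)
-3076/483 + 4007/D(Z(3)) = -3076/483 + 4007/((9*3²)) = -3076*1/483 + 4007/((9*9)) = -3076/483 + 4007/81 = 562075/13041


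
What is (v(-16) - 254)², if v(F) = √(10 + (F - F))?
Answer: (254 - √10)² ≈ 62920.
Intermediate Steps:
v(F) = √10 (v(F) = √(10 + 0) = √10)
(v(-16) - 254)² = (√10 - 254)² = (-254 + √10)²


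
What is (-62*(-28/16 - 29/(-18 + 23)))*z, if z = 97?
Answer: 454057/10 ≈ 45406.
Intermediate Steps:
(-62*(-28/16 - 29/(-18 + 23)))*z = -62*(-28/16 - 29/(-18 + 23))*97 = -62*(-28*1/16 - 29/5)*97 = -62*(-7/4 - 29*⅕)*97 = -62*(-7/4 - 29/5)*97 = -62*(-151/20)*97 = (4681/10)*97 = 454057/10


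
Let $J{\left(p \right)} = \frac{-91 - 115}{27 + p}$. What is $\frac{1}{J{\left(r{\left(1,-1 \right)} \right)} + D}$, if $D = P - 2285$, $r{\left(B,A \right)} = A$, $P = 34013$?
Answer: $\frac{13}{412361} \approx 3.1526 \cdot 10^{-5}$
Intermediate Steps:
$J{\left(p \right)} = - \frac{206}{27 + p}$
$D = 31728$ ($D = 34013 - 2285 = 31728$)
$\frac{1}{J{\left(r{\left(1,-1 \right)} \right)} + D} = \frac{1}{- \frac{206}{27 - 1} + 31728} = \frac{1}{- \frac{206}{26} + 31728} = \frac{1}{\left(-206\right) \frac{1}{26} + 31728} = \frac{1}{- \frac{103}{13} + 31728} = \frac{1}{\frac{412361}{13}} = \frac{13}{412361}$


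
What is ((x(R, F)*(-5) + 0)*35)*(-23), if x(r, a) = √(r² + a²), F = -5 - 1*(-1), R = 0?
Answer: 16100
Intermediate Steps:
F = -4 (F = -5 + 1 = -4)
x(r, a) = √(a² + r²)
((x(R, F)*(-5) + 0)*35)*(-23) = ((√((-4)² + 0²)*(-5) + 0)*35)*(-23) = ((√(16 + 0)*(-5) + 0)*35)*(-23) = ((√16*(-5) + 0)*35)*(-23) = ((4*(-5) + 0)*35)*(-23) = ((-20 + 0)*35)*(-23) = -20*35*(-23) = -700*(-23) = 16100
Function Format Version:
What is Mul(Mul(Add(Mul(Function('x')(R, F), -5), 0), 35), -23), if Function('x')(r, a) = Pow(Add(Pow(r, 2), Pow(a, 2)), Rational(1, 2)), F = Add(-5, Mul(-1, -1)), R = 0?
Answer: 16100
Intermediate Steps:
F = -4 (F = Add(-5, 1) = -4)
Function('x')(r, a) = Pow(Add(Pow(a, 2), Pow(r, 2)), Rational(1, 2))
Mul(Mul(Add(Mul(Function('x')(R, F), -5), 0), 35), -23) = Mul(Mul(Add(Mul(Pow(Add(Pow(-4, 2), Pow(0, 2)), Rational(1, 2)), -5), 0), 35), -23) = Mul(Mul(Add(Mul(Pow(Add(16, 0), Rational(1, 2)), -5), 0), 35), -23) = Mul(Mul(Add(Mul(Pow(16, Rational(1, 2)), -5), 0), 35), -23) = Mul(Mul(Add(Mul(4, -5), 0), 35), -23) = Mul(Mul(Add(-20, 0), 35), -23) = Mul(Mul(-20, 35), -23) = Mul(-700, -23) = 16100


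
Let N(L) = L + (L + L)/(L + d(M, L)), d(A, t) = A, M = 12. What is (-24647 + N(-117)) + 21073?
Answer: -129107/35 ≈ -3688.8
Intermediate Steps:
N(L) = L + 2*L/(12 + L) (N(L) = L + (L + L)/(L + 12) = L + (2*L)/(12 + L) = L + 2*L/(12 + L))
(-24647 + N(-117)) + 21073 = (-24647 - 117*(14 - 117)/(12 - 117)) + 21073 = (-24647 - 117*(-103)/(-105)) + 21073 = (-24647 - 117*(-1/105)*(-103)) + 21073 = (-24647 - 4017/35) + 21073 = -866662/35 + 21073 = -129107/35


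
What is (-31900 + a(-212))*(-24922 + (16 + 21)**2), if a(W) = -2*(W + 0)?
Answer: 741354228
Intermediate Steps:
a(W) = -2*W
(-31900 + a(-212))*(-24922 + (16 + 21)**2) = (-31900 - 2*(-212))*(-24922 + (16 + 21)**2) = (-31900 + 424)*(-24922 + 37**2) = -31476*(-24922 + 1369) = -31476*(-23553) = 741354228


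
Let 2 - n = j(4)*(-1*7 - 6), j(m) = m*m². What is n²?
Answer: 695556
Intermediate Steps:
j(m) = m³
n = 834 (n = 2 - 4³*(-1*7 - 6) = 2 - 64*(-7 - 6) = 2 - 64*(-13) = 2 - 1*(-832) = 2 + 832 = 834)
n² = 834² = 695556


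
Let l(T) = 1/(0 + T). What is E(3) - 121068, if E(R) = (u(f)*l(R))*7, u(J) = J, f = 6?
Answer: -121054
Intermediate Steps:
l(T) = 1/T
E(R) = 42/R (E(R) = (6/R)*7 = 42/R)
E(3) - 121068 = 42/3 - 121068 = 42*(⅓) - 121068 = 14 - 121068 = -121054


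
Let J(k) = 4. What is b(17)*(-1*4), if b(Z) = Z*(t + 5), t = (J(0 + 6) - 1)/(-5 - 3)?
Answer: -629/2 ≈ -314.50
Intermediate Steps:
t = -3/8 (t = (4 - 1)/(-5 - 3) = 3/(-8) = 3*(-1/8) = -3/8 ≈ -0.37500)
b(Z) = 37*Z/8 (b(Z) = Z*(-3/8 + 5) = Z*(37/8) = 37*Z/8)
b(17)*(-1*4) = ((37/8)*17)*(-1*4) = (629/8)*(-4) = -629/2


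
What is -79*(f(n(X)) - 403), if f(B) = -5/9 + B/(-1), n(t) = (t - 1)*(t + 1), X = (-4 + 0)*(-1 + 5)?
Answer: 468233/9 ≈ 52026.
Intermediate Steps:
X = -16 (X = -4*4 = -16)
n(t) = (1 + t)*(-1 + t) (n(t) = (-1 + t)*(1 + t) = (1 + t)*(-1 + t))
f(B) = -5/9 - B (f(B) = -5*1/9 + B*(-1) = -5/9 - B)
-79*(f(n(X)) - 403) = -79*((-5/9 - (-1 + (-16)**2)) - 403) = -79*((-5/9 - (-1 + 256)) - 403) = -79*((-5/9 - 1*255) - 403) = -79*((-5/9 - 255) - 403) = -79*(-2300/9 - 403) = -79*(-5927/9) = 468233/9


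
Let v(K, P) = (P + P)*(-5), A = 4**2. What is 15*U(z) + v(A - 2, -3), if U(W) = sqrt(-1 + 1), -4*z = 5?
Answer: 30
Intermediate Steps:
z = -5/4 (z = -1/4*5 = -5/4 ≈ -1.2500)
A = 16
U(W) = 0 (U(W) = sqrt(0) = 0)
v(K, P) = -10*P (v(K, P) = (2*P)*(-5) = -10*P)
15*U(z) + v(A - 2, -3) = 15*0 - 10*(-3) = 0 + 30 = 30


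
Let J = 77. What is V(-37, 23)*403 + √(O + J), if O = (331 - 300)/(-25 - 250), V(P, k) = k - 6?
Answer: 6851 + 2*√58146/55 ≈ 6859.8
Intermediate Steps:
V(P, k) = -6 + k
O = -31/275 (O = 31/(-275) = 31*(-1/275) = -31/275 ≈ -0.11273)
V(-37, 23)*403 + √(O + J) = (-6 + 23)*403 + √(-31/275 + 77) = 17*403 + √(21144/275) = 6851 + 2*√58146/55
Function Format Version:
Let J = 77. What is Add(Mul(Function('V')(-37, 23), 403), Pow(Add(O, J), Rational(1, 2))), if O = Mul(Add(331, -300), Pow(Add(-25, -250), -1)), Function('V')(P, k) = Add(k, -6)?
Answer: Add(6851, Mul(Rational(2, 55), Pow(58146, Rational(1, 2)))) ≈ 6859.8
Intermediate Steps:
Function('V')(P, k) = Add(-6, k)
O = Rational(-31, 275) (O = Mul(31, Pow(-275, -1)) = Mul(31, Rational(-1, 275)) = Rational(-31, 275) ≈ -0.11273)
Add(Mul(Function('V')(-37, 23), 403), Pow(Add(O, J), Rational(1, 2))) = Add(Mul(Add(-6, 23), 403), Pow(Add(Rational(-31, 275), 77), Rational(1, 2))) = Add(Mul(17, 403), Pow(Rational(21144, 275), Rational(1, 2))) = Add(6851, Mul(Rational(2, 55), Pow(58146, Rational(1, 2))))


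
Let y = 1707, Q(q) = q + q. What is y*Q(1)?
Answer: 3414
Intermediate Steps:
Q(q) = 2*q
y*Q(1) = 1707*(2*1) = 1707*2 = 3414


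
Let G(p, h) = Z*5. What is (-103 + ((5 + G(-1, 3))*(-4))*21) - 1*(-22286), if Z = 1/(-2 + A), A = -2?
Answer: 21868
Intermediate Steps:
Z = -¼ (Z = 1/(-2 - 2) = 1/(-4) = -¼ ≈ -0.25000)
G(p, h) = -5/4 (G(p, h) = -¼*5 = -5/4)
(-103 + ((5 + G(-1, 3))*(-4))*21) - 1*(-22286) = (-103 + ((5 - 5/4)*(-4))*21) - 1*(-22286) = (-103 + ((15/4)*(-4))*21) + 22286 = (-103 - 15*21) + 22286 = (-103 - 315) + 22286 = -418 + 22286 = 21868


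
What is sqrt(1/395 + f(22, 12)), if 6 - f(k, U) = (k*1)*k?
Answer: I*sqrt(74579555)/395 ≈ 21.863*I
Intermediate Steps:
f(k, U) = 6 - k**2 (f(k, U) = 6 - k*1*k = 6 - k*k = 6 - k**2)
sqrt(1/395 + f(22, 12)) = sqrt(1/395 + (6 - 1*22**2)) = sqrt(1/395 + (6 - 1*484)) = sqrt(1/395 + (6 - 484)) = sqrt(1/395 - 478) = sqrt(-188809/395) = I*sqrt(74579555)/395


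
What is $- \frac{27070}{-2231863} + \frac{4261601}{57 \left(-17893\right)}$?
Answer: $- \frac{9483700872593}{2276279305563} \approx -4.1663$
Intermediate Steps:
$- \frac{27070}{-2231863} + \frac{4261601}{57 \left(-17893\right)} = \left(-27070\right) \left(- \frac{1}{2231863}\right) + \frac{4261601}{-1019901} = \frac{27070}{2231863} + 4261601 \left(- \frac{1}{1019901}\right) = \frac{27070}{2231863} - \frac{4261601}{1019901} = - \frac{9483700872593}{2276279305563}$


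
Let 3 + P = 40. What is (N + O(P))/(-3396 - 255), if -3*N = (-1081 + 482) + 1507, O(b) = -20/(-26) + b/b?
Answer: 11735/142389 ≈ 0.082415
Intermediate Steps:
P = 37 (P = -3 + 40 = 37)
O(b) = 23/13 (O(b) = -20*(-1/26) + 1 = 10/13 + 1 = 23/13)
N = -908/3 (N = -((-1081 + 482) + 1507)/3 = -(-599 + 1507)/3 = -⅓*908 = -908/3 ≈ -302.67)
(N + O(P))/(-3396 - 255) = (-908/3 + 23/13)/(-3396 - 255) = -11735/39/(-3651) = -11735/39*(-1/3651) = 11735/142389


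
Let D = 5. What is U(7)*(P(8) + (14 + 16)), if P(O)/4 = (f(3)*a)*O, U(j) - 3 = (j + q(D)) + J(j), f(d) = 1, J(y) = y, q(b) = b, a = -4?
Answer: -2156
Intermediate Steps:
U(j) = 8 + 2*j (U(j) = 3 + ((j + 5) + j) = 3 + ((5 + j) + j) = 3 + (5 + 2*j) = 8 + 2*j)
P(O) = -16*O (P(O) = 4*((1*(-4))*O) = 4*(-4*O) = -16*O)
U(7)*(P(8) + (14 + 16)) = (8 + 2*7)*(-16*8 + (14 + 16)) = (8 + 14)*(-128 + 30) = 22*(-98) = -2156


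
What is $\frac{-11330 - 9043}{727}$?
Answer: $- \frac{20373}{727} \approx -28.023$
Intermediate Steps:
$\frac{-11330 - 9043}{727} = \left(-20373\right) \frac{1}{727} = - \frac{20373}{727}$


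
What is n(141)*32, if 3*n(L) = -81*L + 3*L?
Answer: -117312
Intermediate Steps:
n(L) = -26*L (n(L) = (-81*L + 3*L)/3 = (-78*L)/3 = -26*L)
n(141)*32 = -26*141*32 = -3666*32 = -117312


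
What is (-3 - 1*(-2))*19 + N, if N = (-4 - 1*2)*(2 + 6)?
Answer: -67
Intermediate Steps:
N = -48 (N = (-4 - 2)*8 = -6*8 = -48)
(-3 - 1*(-2))*19 + N = (-3 - 1*(-2))*19 - 48 = (-3 + 2)*19 - 48 = -1*19 - 48 = -19 - 48 = -67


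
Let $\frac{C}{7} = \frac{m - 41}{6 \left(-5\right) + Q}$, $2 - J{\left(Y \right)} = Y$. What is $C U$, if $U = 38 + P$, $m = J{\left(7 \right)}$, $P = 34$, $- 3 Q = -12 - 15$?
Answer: $1104$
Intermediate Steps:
$J{\left(Y \right)} = 2 - Y$
$Q = 9$ ($Q = - \frac{-12 - 15}{3} = \left(- \frac{1}{3}\right) \left(-27\right) = 9$)
$m = -5$ ($m = 2 - 7 = -5$)
$C = \frac{46}{3}$ ($C = 7 \frac{-5 - 41}{6 \left(-5\right) + 9} = 7 \left(- \frac{46}{-30 + 9}\right) = 7 \left(- \frac{46}{-21}\right) = 7 \left(\left(-46\right) \left(- \frac{1}{21}\right)\right) = 7 \cdot \frac{46}{21} = \frac{46}{3} \approx 15.333$)
$U = 72$ ($U = 38 + 34 = 72$)
$C U = \frac{46}{3} \cdot 72 = 1104$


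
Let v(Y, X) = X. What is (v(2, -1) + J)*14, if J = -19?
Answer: -280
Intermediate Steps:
(v(2, -1) + J)*14 = (-1 - 19)*14 = -20*14 = -280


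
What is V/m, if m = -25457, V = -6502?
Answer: 6502/25457 ≈ 0.25541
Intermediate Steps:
V/m = -6502/(-25457) = -6502*(-1/25457) = 6502/25457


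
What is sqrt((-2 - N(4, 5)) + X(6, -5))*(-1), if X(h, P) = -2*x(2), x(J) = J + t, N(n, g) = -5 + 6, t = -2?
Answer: -I*sqrt(3) ≈ -1.732*I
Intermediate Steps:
N(n, g) = 1
x(J) = -2 + J (x(J) = J - 2 = -2 + J)
X(h, P) = 0 (X(h, P) = -2*(-2 + 2) = -2*0 = 0)
sqrt((-2 - N(4, 5)) + X(6, -5))*(-1) = sqrt((-2 - 1*1) + 0)*(-1) = sqrt((-2 - 1) + 0)*(-1) = sqrt(-3 + 0)*(-1) = sqrt(-3)*(-1) = (I*sqrt(3))*(-1) = -I*sqrt(3)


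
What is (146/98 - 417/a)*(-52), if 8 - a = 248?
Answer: -164463/980 ≈ -167.82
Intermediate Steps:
a = -240 (a = 8 - 1*248 = 8 - 248 = -240)
(146/98 - 417/a)*(-52) = (146/98 - 417/(-240))*(-52) = (146*(1/98) - 417*(-1/240))*(-52) = (73/49 + 139/80)*(-52) = (12651/3920)*(-52) = -164463/980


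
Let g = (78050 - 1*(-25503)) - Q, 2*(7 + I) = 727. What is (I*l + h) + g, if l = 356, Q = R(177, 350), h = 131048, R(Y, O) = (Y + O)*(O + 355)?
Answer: -10020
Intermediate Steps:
I = 713/2 (I = -7 + (1/2)*727 = -7 + 727/2 = 713/2 ≈ 356.50)
R(Y, O) = (355 + O)*(O + Y) (R(Y, O) = (O + Y)*(355 + O) = (355 + O)*(O + Y))
Q = 371535 (Q = 350**2 + 355*350 + 355*177 + 350*177 = 122500 + 124250 + 62835 + 61950 = 371535)
g = -267982 (g = (78050 - 1*(-25503)) - 1*371535 = (78050 + 25503) - 371535 = 103553 - 371535 = -267982)
(I*l + h) + g = ((713/2)*356 + 131048) - 267982 = (126914 + 131048) - 267982 = 257962 - 267982 = -10020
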